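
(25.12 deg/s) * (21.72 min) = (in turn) 90.93. Check: 1 deg/s = 0.017453293 rad/s, so 25.12 deg/s = 25.12 * 0.017453293 = 0.43842671 rad/s. 1 min = 60 s, so 21.72 min = 21.72 * 60 = 1303.2 s. Combine: 0.43842671 rad/s * 1303.2 s = 571.35769 rad. 1 turn = 6.2831853 rad, so 571.35769 rad = 571.35769 / 6.2831853 = 90.9344 turn ≈ 90.93 turn (4 s.f.).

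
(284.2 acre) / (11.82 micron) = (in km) 1 acre = 4046.8564 m^2, so 284.2 acre = 284.2 * 4046.8564 = 1150116.6 m^2. 1 micron = 1e-06 m, so 11.82 micron = 11.82 * 1e-06 = 1.182e-05 m. Combine: 1150116.6 m^2 / 1.182e-05 m = 9.7302588e+10 m. 1 km = 1000 m, so 9.7302588e+10 m = 9.7302588e+10 / 1000 = 97302588 km ≈ 9.73e+07 km (4 s.f.). Final answer: 9.73e+07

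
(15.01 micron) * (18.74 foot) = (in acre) 2.119e-08. Check: 1 micron = 1e-06 m, so 15.01 micron = 15.01 * 1e-06 = 1.501e-05 m. 1 foot = 0.3048 m, so 18.74 foot = 18.74 * 0.3048 = 5.711952 m. Combine: 1.501e-05 m * 5.711952 m = 8.57364e-05 m^2. 1 acre = 4046.8564 m^2, so 8.57364e-05 m^2 = 8.57364e-05 / 4046.8564 = 2.1185926e-08 acre ≈ 2.119e-08 acre (4 s.f.).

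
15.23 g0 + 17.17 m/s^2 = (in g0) 1 g0 = 9.80665 m/s^2, so 15.23 g0 = 15.23 * 9.80665 = 149.35528 m/s^2. 17.17 m/s^2 is already in m/s^2. Sum: 149.35528 + 17.17 = 166.52528 m/s^2. 1 g0 = 9.80665 m/s^2, so 166.52528 m/s^2 = 166.52528 / 9.80665 = 16.980853 g0 ≈ 16.98 g0 (4 s.f.). Final answer: 16.98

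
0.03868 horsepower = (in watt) 28.84. Check: 1 horsepower = 745.69987 W, so 0.03868 horsepower = 0.03868 * 745.69987 = 28.843671 W. 28.843671 W = 28.843671 watt ≈ 28.84 watt (4 s.f.).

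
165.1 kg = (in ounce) 5824. Check: 1 ounce = 0.028349523 kg, so 165.1 kg = 165.1 / 0.028349523 = 5823.7311 ounce ≈ 5824 ounce (4 s.f.).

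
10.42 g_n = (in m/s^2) 1 g_n = 9.80665 m/s^2, so 10.42 g_n = 10.42 * 9.80665 = 102.18529 m/s^2. Result: 102.18529 m/s^2 ≈ 102.2 m/s^2 (4 s.f.). Final answer: 102.2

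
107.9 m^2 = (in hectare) 1 hectare = 10000 m^2, so 107.9 m^2 = 107.9 / 10000 = 0.01079 hectare. Final answer: 0.01079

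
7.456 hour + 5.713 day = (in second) 1 hour = 3600 s, so 7.456 hour = 7.456 * 3600 = 26841.6 s. 1 day = 86400 s, so 5.713 day = 5.713 * 86400 = 493603.2 s. Sum: 26841.6 + 493603.2 = 520444.8 s. 520444.8 s = 520444.8 second ≈ 5.204e+05 second (4 s.f.). Final answer: 5.204e+05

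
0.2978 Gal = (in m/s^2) 1 Gal = 0.01 m/s^2, so 0.2978 Gal = 0.2978 * 0.01 = 0.002978 m/s^2. Result: 0.002978 m/s^2. Final answer: 0.002978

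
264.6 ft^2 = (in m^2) 1 ft^2 = 0.09290304 m^2, so 264.6 ft^2 = 264.6 * 0.09290304 = 24.582144 m^2. Result: 24.582144 m^2 ≈ 24.58 m^2 (4 s.f.). Final answer: 24.58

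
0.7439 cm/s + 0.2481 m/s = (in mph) 0.5716. Check: 1 cm/s = 0.01 m/s, so 0.7439 cm/s = 0.7439 * 0.01 = 0.007439 m/s. 0.2481 m/s is already in m/s. Sum: 0.007439 + 0.2481 = 0.255539 m/s. 1 mph = 0.44704 m/s, so 0.255539 m/s = 0.255539 / 0.44704 = 0.57162446 mph ≈ 0.5716 mph (4 s.f.).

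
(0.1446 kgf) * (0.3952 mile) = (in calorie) 1 kgf = 9.80665 N, so 0.1446 kgf = 0.1446 * 9.80665 = 1.4180416 N. 1 mile = 1609.344 m, so 0.3952 mile = 0.3952 * 1609.344 = 636.01275 m. Combine: 1.4180416 N * 636.01275 m = 901.89253 J. 1 calorie = 4.184 J, so 901.89253 J = 901.89253 / 4.184 = 215.55749 calorie ≈ 215.6 calorie (4 s.f.). Final answer: 215.6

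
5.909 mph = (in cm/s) 264.2. Check: 1 mph = 0.44704 m/s, so 5.909 mph = 5.909 * 0.44704 = 2.6415594 m/s. 1 cm/s = 0.01 m/s, so 2.6415594 m/s = 2.6415594 / 0.01 = 264.15594 cm/s ≈ 264.2 cm/s (4 s.f.).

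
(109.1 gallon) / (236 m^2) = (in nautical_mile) 1 gallon = 0.0037854118 m^3, so 109.1 gallon = 109.1 * 0.0037854118 = 0.41298843 m^3. 236 m^2 is already in m^2. Combine: 0.41298843 m^3 / 236 m^2 = 0.001749951 m. 1 nautical_mile = 1852 m, so 0.001749951 m = 0.001749951 / 1852 = 9.4489792e-07 nautical_mile ≈ 9.449e-07 nautical_mile (4 s.f.). Final answer: 9.449e-07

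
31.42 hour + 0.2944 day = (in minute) 2309. Check: 1 hour = 3600 s, so 31.42 hour = 31.42 * 3600 = 113112 s. 1 day = 86400 s, so 0.2944 day = 0.2944 * 86400 = 25436.16 s. Sum: 113112 + 25436.16 = 138548.16 s. 1 minute = 60 s, so 138548.16 s = 138548.16 / 60 = 2309.136 minute ≈ 2309 minute (4 s.f.).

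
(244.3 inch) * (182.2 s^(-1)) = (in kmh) 1 inch = 0.0254 m, so 244.3 inch = 244.3 * 0.0254 = 6.20522 m. 182.2 s^(-1) = 182.2 Hz. Combine: 6.20522 m * 182.2 Hz = 1130.5911 m/s. 1 kmh = 0.27777778 m/s, so 1130.5911 m/s = 1130.5911 / 0.27777778 = 4070.1279 kmh ≈ 4070 kmh (4 s.f.). Final answer: 4070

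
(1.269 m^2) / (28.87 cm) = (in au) 2.938e-11. Check: 1.269 m^2 is already in m^2. 1 cm = 0.01 m, so 28.87 cm = 28.87 * 0.01 = 0.2887 m. Combine: 1.269 m^2 / 0.2887 m = 4.3955663 m. 1 au = 1.4959787e+11 m, so 4.3955663 m = 4.3955663 / 1.4959787e+11 = 2.9382546e-11 au ≈ 2.938e-11 au (4 s.f.).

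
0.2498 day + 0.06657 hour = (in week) 0.03608. Check: 1 day = 86400 s, so 0.2498 day = 0.2498 * 86400 = 21582.72 s. 1 hour = 3600 s, so 0.06657 hour = 0.06657 * 3600 = 239.652 s. Sum: 21582.72 + 239.652 = 21822.372 s. 1 week = 604800 s, so 21822.372 s = 21822.372 / 604800 = 0.036081964 week ≈ 0.03608 week (4 s.f.).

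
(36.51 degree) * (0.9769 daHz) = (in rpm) 1 degree = 0.017453293 rad, so 36.51 degree = 36.51 * 0.017453293 = 0.63721971 rad. 1 daHz = 10 Hz, so 0.9769 daHz = 0.9769 * 10 = 9.769 Hz. Combine: 0.63721971 rad * 9.769 Hz = 6.2249993 rad/s. 1 rpm = 0.10471976 rad/s, so 6.2249993 rad/s = 6.2249993 / 0.10471976 = 59.444365 rpm ≈ 59.44 rpm (4 s.f.). Final answer: 59.44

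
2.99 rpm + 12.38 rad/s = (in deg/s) 727.3. Check: 1 rpm = 0.10471976 rad/s, so 2.99 rpm = 2.99 * 0.10471976 = 0.31311207 rad/s. 12.38 rad/s is already in rad/s. Sum: 0.31311207 + 12.38 = 12.693112 rad/s. 1 deg/s = 0.017453293 rad/s, so 12.693112 rad/s = 12.693112 / 0.017453293 = 727.26175 deg/s ≈ 727.3 deg/s (4 s.f.).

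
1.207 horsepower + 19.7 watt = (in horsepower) 1 horsepower = 745.69987 W, so 1.207 horsepower = 1.207 * 745.69987 = 900.05974 W. 19.7 watt = 19.7 W. Sum: 900.05974 + 19.7 = 919.75974 W. 1 horsepower = 745.69987 W, so 919.75974 W = 919.75974 / 745.69987 = 1.2334181 horsepower ≈ 1.233 horsepower (4 s.f.). Final answer: 1.233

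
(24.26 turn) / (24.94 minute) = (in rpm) 1 turn = 6.2831853 rad, so 24.26 turn = 24.26 * 6.2831853 = 152.43008 rad. 1 minute = 60 s, so 24.94 minute = 24.94 * 60 = 1496.4 s. Combine: 152.43008 rad / 1496.4 s = 0.10186453 rad/s. 1 rpm = 0.10471976 rad/s, so 0.10186453 rad/s = 0.10186453 / 0.10471976 = 0.97273456 rpm ≈ 0.9727 rpm (4 s.f.). Final answer: 0.9727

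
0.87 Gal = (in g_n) 0.0008872. Check: 1 Gal = 0.01 m/s^2, so 0.87 Gal = 0.87 * 0.01 = 0.0087 m/s^2. 1 g_n = 9.80665 m/s^2, so 0.0087 m/s^2 = 0.0087 / 9.80665 = 0.00088715311 g_n ≈ 0.0008872 g_n (4 s.f.).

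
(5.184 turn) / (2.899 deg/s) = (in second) 643.8. Check: 1 turn = 6.2831853 rad, so 5.184 turn = 5.184 * 6.2831853 = 32.572033 rad. 1 deg/s = 0.017453293 rad/s, so 2.899 deg/s = 2.899 * 0.017453293 = 0.050597095 rad/s. Combine: 32.572033 rad / 0.050597095 rad/s = 643.75302 s. 643.75302 s = 643.75302 second ≈ 643.8 second (4 s.f.).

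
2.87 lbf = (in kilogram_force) 1 lbf = 4.4482216 N, so 2.87 lbf = 2.87 * 4.4482216 = 12.766396 N. 1 kilogram_force = 9.80665 N, so 12.766396 N = 12.766396 / 9.80665 = 1.3018101 kilogram_force ≈ 1.302 kilogram_force (4 s.f.). Final answer: 1.302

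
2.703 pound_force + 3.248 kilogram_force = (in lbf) 9.864. Check: 1 pound_force = 4.4482216 N, so 2.703 pound_force = 2.703 * 4.4482216 = 12.023543 N. 1 kilogram_force = 9.80665 N, so 3.248 kilogram_force = 3.248 * 9.80665 = 31.851999 N. Sum: 12.023543 + 31.851999 = 43.875542 N. 1 lbf = 4.4482216 N, so 43.875542 N = 43.875542 / 4.4482216 = 9.8636143 lbf ≈ 9.864 lbf (4 s.f.).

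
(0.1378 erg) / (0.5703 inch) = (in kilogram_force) 9.7e-08. Check: 1 erg = 1e-07 J, so 0.1378 erg = 0.1378 * 1e-07 = 1.378e-08 J. 1 inch = 0.0254 m, so 0.5703 inch = 0.5703 * 0.0254 = 0.01448562 m. Combine: 1.378e-08 J / 0.01448562 m = 9.5128824e-07 N. 1 kilogram_force = 9.80665 N, so 9.5128824e-07 N = 9.5128824e-07 / 9.80665 = 9.7004404e-08 kilogram_force ≈ 9.7e-08 kilogram_force (4 s.f.).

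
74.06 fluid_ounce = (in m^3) 0.00219. Check: 1 fluid_ounce = 2.957353e-05 m^3, so 74.06 fluid_ounce = 74.06 * 2.957353e-05 = 0.0021902156 m^3. Result: 0.0021902156 m^3 ≈ 0.00219 m^3 (4 s.f.).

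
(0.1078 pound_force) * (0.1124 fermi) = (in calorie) 1.288e-17. Check: 1 pound_force = 4.4482216 N, so 0.1078 pound_force = 0.1078 * 4.4482216 = 0.47951829 N. 1 fermi = 1e-15 m, so 0.1124 fermi = 0.1124 * 1e-15 = 1.124e-16 m. Combine: 0.47951829 N * 1.124e-16 m = 5.3897856e-17 J. 1 calorie = 4.184 J, so 5.3897856e-17 J = 5.3897856e-17 / 4.184 = 1.2881897e-17 calorie ≈ 1.288e-17 calorie (4 s.f.).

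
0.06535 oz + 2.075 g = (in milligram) 1 oz = 0.028349523 kg, so 0.06535 oz = 0.06535 * 0.028349523 = 0.0018526413 kg. 1 g = 0.001 kg, so 2.075 g = 2.075 * 0.001 = 0.002075 kg. Sum: 0.0018526413 + 0.002075 = 0.0039276413 kg. 1 milligram = 1e-06 kg, so 0.0039276413 kg = 0.0039276413 / 1e-06 = 3927.6413 milligram ≈ 3928 milligram (4 s.f.). Final answer: 3928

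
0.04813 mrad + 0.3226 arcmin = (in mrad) 0.142. Check: 1 mrad = 0.001 rad, so 0.04813 mrad = 0.04813 * 0.001 = 4.813e-05 rad. 1 arcmin = 0.00029088821 rad, so 0.3226 arcmin = 0.3226 * 0.00029088821 = 9.3840536e-05 rad. Sum: 4.813e-05 + 9.3840536e-05 = 0.00014197054 rad. 1 mrad = 0.001 rad, so 0.00014197054 rad = 0.00014197054 / 0.001 = 0.14197054 mrad ≈ 0.142 mrad (4 s.f.).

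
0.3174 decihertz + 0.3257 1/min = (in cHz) 1 decihertz = 0.1 Hz, so 0.3174 decihertz = 0.3174 * 0.1 = 0.03174 Hz. 1 1/min = 0.016666667 Hz, so 0.3257 1/min = 0.3257 * 0.016666667 = 0.0054283333 Hz. Sum: 0.03174 + 0.0054283333 = 0.037168333 Hz. 1 cHz = 0.01 Hz, so 0.037168333 Hz = 0.037168333 / 0.01 = 3.7168333 cHz ≈ 3.717 cHz (4 s.f.). Final answer: 3.717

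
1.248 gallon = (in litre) 4.724. Check: 1 gallon = 0.0037854118 m^3, so 1.248 gallon = 1.248 * 0.0037854118 = 0.0047241939 m^3. 1 litre = 0.001 m^3, so 0.0047241939 m^3 = 0.0047241939 / 0.001 = 4.7241939 litre ≈ 4.724 litre (4 s.f.).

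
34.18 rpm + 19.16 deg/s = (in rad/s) 3.914. Check: 1 rpm = 0.10471976 rad/s, so 34.18 rpm = 34.18 * 0.10471976 = 3.5793212 rad/s. 1 deg/s = 0.017453293 rad/s, so 19.16 deg/s = 19.16 * 0.017453293 = 0.33440508 rad/s. Sum: 3.5793212 + 0.33440508 = 3.9137263 rad/s. Result: 3.9137263 rad/s ≈ 3.914 rad/s (4 s.f.).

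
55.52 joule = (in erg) 5.552e+08. Check: 55.52 joule = 55.52 J. 1 erg = 1e-07 J, so 55.52 J = 55.52 / 1e-07 = 5.552e+08 erg.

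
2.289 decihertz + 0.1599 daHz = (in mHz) 1 decihertz = 0.1 Hz, so 2.289 decihertz = 2.289 * 0.1 = 0.2289 Hz. 1 daHz = 10 Hz, so 0.1599 daHz = 0.1599 * 10 = 1.599 Hz. Sum: 0.2289 + 1.599 = 1.8279 Hz. 1 mHz = 0.001 Hz, so 1.8279 Hz = 1.8279 / 0.001 = 1827.9 mHz ≈ 1828 mHz (4 s.f.). Final answer: 1828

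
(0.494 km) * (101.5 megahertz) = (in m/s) 1 km = 1000 m, so 0.494 km = 0.494 * 1000 = 494 m. 1 megahertz = 1000000 Hz, so 101.5 megahertz = 101.5 * 1000000 = 1.015e+08 Hz. Combine: 494 m * 1.015e+08 Hz = 5.0141e+10 m/s. Result: 5.0141e+10 m/s ≈ 5.014e+10 m/s (4 s.f.). Final answer: 5.014e+10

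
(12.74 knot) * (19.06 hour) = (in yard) 4.918e+05. Check: 1 knot = 0.51444444 m/s, so 12.74 knot = 12.74 * 0.51444444 = 6.5540222 m/s. 1 hour = 3600 s, so 19.06 hour = 19.06 * 3600 = 68616 s. Combine: 6.5540222 m/s * 68616 s = 449710.79 m. 1 yard = 0.9144 m, so 449710.79 m = 449710.79 / 0.9144 = 491809.7 yard ≈ 4.918e+05 yard (4 s.f.).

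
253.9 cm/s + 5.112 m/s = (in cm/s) 765.1. Check: 1 cm/s = 0.01 m/s, so 253.9 cm/s = 253.9 * 0.01 = 2.539 m/s. 5.112 m/s is already in m/s. Sum: 2.539 + 5.112 = 7.651 m/s. 1 cm/s = 0.01 m/s, so 7.651 m/s = 7.651 / 0.01 = 765.1 cm/s.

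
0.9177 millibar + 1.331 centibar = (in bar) 1 millibar = 100 Pa, so 0.9177 millibar = 0.9177 * 100 = 91.77 Pa. 1 centibar = 1000 Pa, so 1.331 centibar = 1.331 * 1000 = 1331 Pa. Sum: 91.77 + 1331 = 1422.77 Pa. 1 bar = 100000 Pa, so 1422.77 Pa = 1422.77 / 100000 = 0.0142277 bar ≈ 0.01423 bar (4 s.f.). Final answer: 0.01423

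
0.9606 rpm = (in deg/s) 1 rpm = 0.10471976 rad/s, so 0.9606 rpm = 0.9606 * 0.10471976 = 0.1005938 rad/s. 1 deg/s = 0.017453293 rad/s, so 0.1005938 rad/s = 0.1005938 / 0.017453293 = 5.7636 deg/s ≈ 5.764 deg/s (4 s.f.). Final answer: 5.764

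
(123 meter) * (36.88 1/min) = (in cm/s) 123 meter = 123 m. 1 1/min = 0.016666667 Hz, so 36.88 1/min = 36.88 * 0.016666667 = 0.61466667 Hz. Combine: 123 m * 0.61466667 Hz = 75.604 m/s. 1 cm/s = 0.01 m/s, so 75.604 m/s = 75.604 / 0.01 = 7560.4 cm/s ≈ 7560 cm/s (4 s.f.). Final answer: 7560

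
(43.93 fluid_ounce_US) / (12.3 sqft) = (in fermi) 1.137e+12. Check: 1 fluid_ounce_US = 2.957353e-05 m^3, so 43.93 fluid_ounce_US = 43.93 * 2.957353e-05 = 0.0012991652 m^3. 1 sqft = 0.09290304 m^2, so 12.3 sqft = 12.3 * 0.09290304 = 1.1427074 m^2. Combine: 0.0012991652 m^3 / 1.1427074 m^2 = 0.0011369185 m. 1 fermi = 1e-15 m, so 0.0011369185 m = 0.0011369185 / 1e-15 = 1.1369185e+12 fermi ≈ 1.137e+12 fermi (4 s.f.).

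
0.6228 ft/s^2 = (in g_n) 1 ft/s^2 = 0.3048 m/s^2, so 0.6228 ft/s^2 = 0.6228 * 0.3048 = 0.18982944 m/s^2. 1 g_n = 9.80665 m/s^2, so 0.18982944 m/s^2 = 0.18982944 / 9.80665 = 0.019357216 g_n ≈ 0.01936 g_n (4 s.f.). Final answer: 0.01936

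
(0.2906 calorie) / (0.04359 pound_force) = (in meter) 6.271. Check: 1 calorie = 4.184 J, so 0.2906 calorie = 0.2906 * 4.184 = 1.2158704 J. 1 pound_force = 4.4482216 N, so 0.04359 pound_force = 0.04359 * 4.4482216 = 0.19389798 N. Combine: 1.2158704 J / 0.19389798 N = 6.2706708 m. 6.2706708 m = 6.2706708 meter ≈ 6.271 meter (4 s.f.).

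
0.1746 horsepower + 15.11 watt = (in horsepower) 0.1949. Check: 1 horsepower = 745.69987 W, so 0.1746 horsepower = 0.1746 * 745.69987 = 130.1992 W. 15.11 watt = 15.11 W. Sum: 130.1992 + 15.11 = 145.3092 W. 1 horsepower = 745.69987 W, so 145.3092 W = 145.3092 / 745.69987 = 0.19486284 horsepower ≈ 0.1949 horsepower (4 s.f.).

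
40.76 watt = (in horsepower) 40.76 watt = 40.76 W. 1 horsepower = 745.69987 W, so 40.76 W = 40.76 / 745.69987 = 0.05466006 horsepower ≈ 0.05466 horsepower (4 s.f.). Final answer: 0.05466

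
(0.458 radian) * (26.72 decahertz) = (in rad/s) 0.458 radian = 0.458 rad. 1 decahertz = 10 Hz, so 26.72 decahertz = 26.72 * 10 = 267.2 Hz. Combine: 0.458 rad * 267.2 Hz = 122.3776 rad/s. Result: 122.3776 rad/s ≈ 122.4 rad/s (4 s.f.). Final answer: 122.4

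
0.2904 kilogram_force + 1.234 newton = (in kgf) 0.4162. Check: 1 kilogram_force = 9.80665 N, so 0.2904 kilogram_force = 0.2904 * 9.80665 = 2.8478512 N. 1.234 newton = 1.234 N. Sum: 2.8478512 + 1.234 = 4.0818512 N. 1 kgf = 9.80665 N, so 4.0818512 N = 4.0818512 / 9.80665 = 0.41623298 kgf ≈ 0.4162 kgf (4 s.f.).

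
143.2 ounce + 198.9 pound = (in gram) 9.428e+04. Check: 1 ounce = 0.028349523 kg, so 143.2 ounce = 143.2 * 0.028349523 = 4.0596517 kg. 1 pound = 0.45359237 kg, so 198.9 pound = 198.9 * 0.45359237 = 90.219522 kg. Sum: 4.0596517 + 90.219522 = 94.279174 kg. 1 gram = 0.001 kg, so 94.279174 kg = 94.279174 / 0.001 = 94279.174 gram ≈ 9.428e+04 gram (4 s.f.).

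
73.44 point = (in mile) 1 point = 0.00035277778 m, so 73.44 point = 73.44 * 0.00035277778 = 0.025908 m. 1 mile = 1609.344 m, so 0.025908 m = 0.025908 / 1609.344 = 1.6098485e-05 mile ≈ 1.61e-05 mile (4 s.f.). Final answer: 1.61e-05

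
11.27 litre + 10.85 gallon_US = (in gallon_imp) 11.51. Check: 1 litre = 0.001 m^3, so 11.27 litre = 11.27 * 0.001 = 0.01127 m^3. 1 gallon_US = 0.0037854118 m^3, so 10.85 gallon_US = 10.85 * 0.0037854118 = 0.041071718 m^3. Sum: 0.01127 + 0.041071718 = 0.052341718 m^3. 1 gallon_imp = 0.00454609 m^3, so 0.052341718 m^3 = 0.052341718 / 0.00454609 = 11.513568 gallon_imp ≈ 11.51 gallon_imp (4 s.f.).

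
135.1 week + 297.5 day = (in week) 1 week = 604800 s, so 135.1 week = 135.1 * 604800 = 81708480 s. 1 day = 86400 s, so 297.5 day = 297.5 * 86400 = 25704000 s. Sum: 81708480 + 25704000 = 1.0741248e+08 s. 1 week = 604800 s, so 1.0741248e+08 s = 1.0741248e+08 / 604800 = 177.6 week. Final answer: 177.6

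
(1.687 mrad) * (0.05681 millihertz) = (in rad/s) 9.584e-08. Check: 1 mrad = 0.001 rad, so 1.687 mrad = 1.687 * 0.001 = 0.001687 rad. 1 millihertz = 0.001 Hz, so 0.05681 millihertz = 0.05681 * 0.001 = 5.681e-05 Hz. Combine: 0.001687 rad * 5.681e-05 Hz = 9.583847e-08 rad/s. Result: 9.583847e-08 rad/s ≈ 9.584e-08 rad/s (4 s.f.).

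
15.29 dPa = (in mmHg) 0.01147. Check: 1 dPa = 0.1 Pa, so 15.29 dPa = 15.29 * 0.1 = 1.529 Pa. 1 mmHg = 133.32237 Pa, so 1.529 Pa = 1.529 / 133.32237 = 0.011468443 mmHg ≈ 0.01147 mmHg (4 s.f.).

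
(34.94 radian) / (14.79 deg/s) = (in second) 135.4. Check: 34.94 radian = 34.94 rad. 1 deg/s = 0.017453293 rad/s, so 14.79 deg/s = 14.79 * 0.017453293 = 0.2581342 rad/s. Combine: 34.94 rad / 0.2581342 rad/s = 135.35595 s. 135.35595 s = 135.35595 second ≈ 135.4 second (4 s.f.).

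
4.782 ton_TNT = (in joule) 2.001e+10. Check: 1 ton_TNT = 4.184e+09 J, so 4.782 ton_TNT = 4.782 * 4.184e+09 = 2.0007888e+10 J. 2.0007888e+10 J = 2.0007888e+10 joule ≈ 2.001e+10 joule (4 s.f.).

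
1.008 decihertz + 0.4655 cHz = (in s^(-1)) 0.1055. Check: 1 decihertz = 0.1 Hz, so 1.008 decihertz = 1.008 * 0.1 = 0.1008 Hz. 1 cHz = 0.01 Hz, so 0.4655 cHz = 0.4655 * 0.01 = 0.004655 Hz. Sum: 0.1008 + 0.004655 = 0.105455 Hz. 0.105455 Hz = 0.105455 s^(-1) ≈ 0.1055 s^(-1) (4 s.f.).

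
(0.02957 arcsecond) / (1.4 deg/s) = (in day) 1 arcsecond = 4.8481368e-06 rad, so 0.02957 arcsecond = 0.02957 * 4.8481368e-06 = 1.4335941e-07 rad. 1 deg/s = 0.017453293 rad/s, so 1.4 deg/s = 1.4 * 0.017453293 = 0.02443461 rad/s. Combine: 1.4335941e-07 rad / 0.02443461 rad/s = 5.8670635e-06 s. 1 day = 86400 s, so 5.8670635e-06 s = 5.8670635e-06 / 86400 = 6.7905827e-11 day ≈ 6.791e-11 day (4 s.f.). Final answer: 6.791e-11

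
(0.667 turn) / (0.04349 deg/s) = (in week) 0.009129. Check: 1 turn = 6.2831853 rad, so 0.667 turn = 0.667 * 6.2831853 = 4.1908846 rad. 1 deg/s = 0.017453293 rad/s, so 0.04349 deg/s = 0.04349 * 0.017453293 = 0.00075904369 rad/s. Combine: 4.1908846 rad / 0.00075904369 rad/s = 5521.2693 s. 1 week = 604800 s, so 5521.2693 s = 5521.2693 / 604800 = 0.0091290828 week ≈ 0.009129 week (4 s.f.).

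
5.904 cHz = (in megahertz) 1 cHz = 0.01 Hz, so 5.904 cHz = 5.904 * 0.01 = 0.05904 Hz. 1 megahertz = 1000000 Hz, so 0.05904 Hz = 0.05904 / 1000000 = 5.904e-08 megahertz. Final answer: 5.904e-08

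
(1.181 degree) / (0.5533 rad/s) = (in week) 1 degree = 0.017453293 rad, so 1.181 degree = 1.181 * 0.017453293 = 0.020612338 rad. 0.5533 rad/s is already in rad/s. Combine: 0.020612338 rad / 0.5533 rad/s = 0.037253458 s. 1 week = 604800 s, so 0.037253458 s = 0.037253458 / 604800 = 6.1596327e-08 week ≈ 6.16e-08 week (4 s.f.). Final answer: 6.16e-08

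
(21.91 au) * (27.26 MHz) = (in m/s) 1 au = 1.4959787e+11 m, so 21.91 au = 21.91 * 1.4959787e+11 = 3.2776893e+12 m. 1 MHz = 1000000 Hz, so 27.26 MHz = 27.26 * 1000000 = 27260000 Hz. Combine: 3.2776893e+12 m * 27260000 Hz = 8.9349812e+19 m/s. Result: 8.9349812e+19 m/s ≈ 8.935e+19 m/s (4 s.f.). Final answer: 8.935e+19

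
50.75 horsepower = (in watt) 3.784e+04. Check: 1 horsepower = 745.69987 W, so 50.75 horsepower = 50.75 * 745.69987 = 37844.268 W. 37844.268 W = 37844.268 watt ≈ 3.784e+04 watt (4 s.f.).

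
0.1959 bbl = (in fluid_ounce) 1053. Check: 1 bbl = 0.15898729 m^3, so 0.1959 bbl = 0.1959 * 0.15898729 = 0.031145611 m^3. 1 fluid_ounce = 2.957353e-05 m^3, so 0.031145611 m^3 = 0.031145611 / 2.957353e-05 = 1053.1584 fluid_ounce ≈ 1053 fluid_ounce (4 s.f.).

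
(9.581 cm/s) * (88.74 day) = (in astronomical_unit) 1 cm/s = 0.01 m/s, so 9.581 cm/s = 9.581 * 0.01 = 0.09581 m/s. 1 day = 86400 s, so 88.74 day = 88.74 * 86400 = 7667136 s. Combine: 0.09581 m/s * 7667136 s = 734588.3 m. 1 astronomical_unit = 1.4959787e+11 m, so 734588.3 m = 734588.3 / 1.4959787e+11 = 4.9104195e-06 astronomical_unit ≈ 4.91e-06 astronomical_unit (4 s.f.). Final answer: 4.91e-06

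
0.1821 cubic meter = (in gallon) 0.1821 cubic meter = 0.1821 m^3. 1 gallon = 0.0037854118 m^3, so 0.1821 m^3 = 0.1821 / 0.0037854118 = 48.105731 gallon ≈ 48.11 gallon (4 s.f.). Final answer: 48.11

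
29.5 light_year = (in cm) 2.791e+19. Check: 1 light_year = 9.4607305e+15 m, so 29.5 light_year = 29.5 * 9.4607305e+15 = 2.7909155e+17 m. 1 cm = 0.01 m, so 2.7909155e+17 m = 2.7909155e+17 / 0.01 = 2.7909155e+19 cm ≈ 2.791e+19 cm (4 s.f.).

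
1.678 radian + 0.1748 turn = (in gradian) 176.7. Check: 1.678 radian = 1.678 rad. 1 turn = 6.2831853 rad, so 0.1748 turn = 0.1748 * 6.2831853 = 1.0983008 rad. Sum: 1.678 + 1.0983008 = 2.7763008 rad. 1 gradian = 0.015707963 rad, so 2.7763008 rad = 2.7763008 / 0.015707963 = 176.7448 gradian ≈ 176.7 gradian (4 s.f.).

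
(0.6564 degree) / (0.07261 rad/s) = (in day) 1.826e-06. Check: 1 degree = 0.017453293 rad, so 0.6564 degree = 0.6564 * 0.017453293 = 0.011456341 rad. 0.07261 rad/s is already in rad/s. Combine: 0.011456341 rad / 0.07261 rad/s = 0.15777911 s. 1 day = 86400 s, so 0.15777911 s = 0.15777911 / 86400 = 1.8261471e-06 day ≈ 1.826e-06 day (4 s.f.).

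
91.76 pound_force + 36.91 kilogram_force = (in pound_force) 1 pound_force = 4.4482216 N, so 91.76 pound_force = 91.76 * 4.4482216 = 408.16882 N. 1 kilogram_force = 9.80665 N, so 36.91 kilogram_force = 36.91 * 9.80665 = 361.96345 N. Sum: 408.16882 + 361.96345 = 770.13227 N. 1 pound_force = 4.4482216 N, so 770.13227 N = 770.13227 / 4.4482216 = 173.13262 pound_force ≈ 173.1 pound_force (4 s.f.). Final answer: 173.1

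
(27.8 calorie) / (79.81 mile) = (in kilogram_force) 9.234e-05. Check: 1 calorie = 4.184 J, so 27.8 calorie = 27.8 * 4.184 = 116.3152 J. 1 mile = 1609.344 m, so 79.81 mile = 79.81 * 1609.344 = 128441.74 m. Combine: 116.3152 J / 128441.74 m = 0.0009055872 N. 1 kilogram_force = 9.80665 N, so 0.0009055872 N = 0.0009055872 / 9.80665 = 9.2344195e-05 kilogram_force ≈ 9.234e-05 kilogram_force (4 s.f.).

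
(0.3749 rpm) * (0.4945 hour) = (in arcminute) 1 rpm = 0.10471976 rad/s, so 0.3749 rpm = 0.3749 * 0.10471976 = 0.039259436 rad/s. 1 hour = 3600 s, so 0.4945 hour = 0.4945 * 3600 = 1780.2 s. Combine: 0.039259436 rad/s * 1780.2 s = 69.889648 rad. 1 arcminute = 0.00029088821 rad, so 69.889648 rad = 69.889648 / 0.00029088821 = 240262.91 arcminute ≈ 2.403e+05 arcminute (4 s.f.). Final answer: 2.403e+05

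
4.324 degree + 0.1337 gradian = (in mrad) 1 degree = 0.017453293 rad, so 4.324 degree = 4.324 * 0.017453293 = 0.075468037 rad. 1 gradian = 0.015707963 rad, so 0.1337 gradian = 0.1337 * 0.015707963 = 0.0021001547 rad. Sum: 0.075468037 + 0.0021001547 = 0.077568192 rad. 1 mrad = 0.001 rad, so 0.077568192 rad = 0.077568192 / 0.001 = 77.568192 mrad ≈ 77.57 mrad (4 s.f.). Final answer: 77.57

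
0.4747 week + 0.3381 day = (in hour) 1 week = 604800 s, so 0.4747 week = 0.4747 * 604800 = 287098.56 s. 1 day = 86400 s, so 0.3381 day = 0.3381 * 86400 = 29211.84 s. Sum: 287098.56 + 29211.84 = 316310.4 s. 1 hour = 3600 s, so 316310.4 s = 316310.4 / 3600 = 87.864 hour ≈ 87.86 hour (4 s.f.). Final answer: 87.86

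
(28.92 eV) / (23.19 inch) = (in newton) 1 eV = 1.6021766e-19 J, so 28.92 eV = 28.92 * 1.6021766e-19 = 4.6334948e-18 J. 1 inch = 0.0254 m, so 23.19 inch = 23.19 * 0.0254 = 0.589026 m. Combine: 4.6334948e-18 J / 0.589026 m = 7.8663672e-18 N. 7.8663672e-18 N = 7.8663672e-18 newton ≈ 7.866e-18 newton (4 s.f.). Final answer: 7.866e-18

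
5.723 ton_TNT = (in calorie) 5.723e+09. Check: 1 ton_TNT = 4.184e+09 J, so 5.723 ton_TNT = 5.723 * 4.184e+09 = 2.3945032e+10 J. 1 calorie = 4.184 J, so 2.3945032e+10 J = 2.3945032e+10 / 4.184 = 5.723e+09 calorie.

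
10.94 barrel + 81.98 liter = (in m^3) 1.821. Check: 1 barrel = 0.15898729 m^3, so 10.94 barrel = 10.94 * 0.15898729 = 1.739321 m^3. 1 liter = 0.001 m^3, so 81.98 liter = 81.98 * 0.001 = 0.08198 m^3. Sum: 1.739321 + 0.08198 = 1.821301 m^3. Result: 1.821301 m^3 ≈ 1.821 m^3 (4 s.f.).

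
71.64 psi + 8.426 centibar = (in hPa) 5024. Check: 1 psi = 6894.7573 Pa, so 71.64 psi = 71.64 * 6894.7573 = 493940.41 Pa. 1 centibar = 1000 Pa, so 8.426 centibar = 8.426 * 1000 = 8426 Pa. Sum: 493940.41 + 8426 = 502366.41 Pa. 1 hPa = 100 Pa, so 502366.41 Pa = 502366.41 / 100 = 5023.6641 hPa ≈ 5024 hPa (4 s.f.).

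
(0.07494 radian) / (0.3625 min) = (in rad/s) 0.07494 radian = 0.07494 rad. 1 min = 60 s, so 0.3625 min = 0.3625 * 60 = 21.75 s. Combine: 0.07494 rad / 21.75 s = 0.0034455172 rad/s. Result: 0.0034455172 rad/s ≈ 0.003446 rad/s (4 s.f.). Final answer: 0.003446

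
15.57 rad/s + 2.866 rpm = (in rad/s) 15.87. Check: 15.57 rad/s is already in rad/s. 1 rpm = 0.10471976 rad/s, so 2.866 rpm = 2.866 * 0.10471976 = 0.30012682 rad/s. Sum: 15.57 + 0.30012682 = 15.870127 rad/s. Result: 15.870127 rad/s ≈ 15.87 rad/s (4 s.f.).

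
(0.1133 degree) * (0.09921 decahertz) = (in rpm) 0.01873. Check: 1 degree = 0.017453293 rad, so 0.1133 degree = 0.1133 * 0.017453293 = 0.001977458 rad. 1 decahertz = 10 Hz, so 0.09921 decahertz = 0.09921 * 10 = 0.9921 Hz. Combine: 0.001977458 rad * 0.9921 Hz = 0.0019618361 rad/s. 1 rpm = 0.10471976 rad/s, so 0.0019618361 rad/s = 0.0019618361 / 0.10471976 = 0.018734155 rpm ≈ 0.01873 rpm (4 s.f.).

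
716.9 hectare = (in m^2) 1 hectare = 10000 m^2, so 716.9 hectare = 716.9 * 10000 = 7169000 m^2. Result: 7169000 m^2 ≈ 7.169e+06 m^2 (4 s.f.). Final answer: 7.169e+06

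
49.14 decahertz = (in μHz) 1 decahertz = 10 Hz, so 49.14 decahertz = 49.14 * 10 = 491.4 Hz. 1 μHz = 1e-06 Hz, so 491.4 Hz = 491.4 / 1e-06 = 4.914e+08 μHz. Final answer: 4.914e+08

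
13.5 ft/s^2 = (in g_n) 0.4196. Check: 1 ft/s^2 = 0.3048 m/s^2, so 13.5 ft/s^2 = 13.5 * 0.3048 = 4.1148 m/s^2. 1 g_n = 9.80665 m/s^2, so 4.1148 m/s^2 = 4.1148 / 9.80665 = 0.41959283 g_n ≈ 0.4196 g_n (4 s.f.).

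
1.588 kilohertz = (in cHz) 1 kilohertz = 1000 Hz, so 1.588 kilohertz = 1.588 * 1000 = 1588 Hz. 1 cHz = 0.01 Hz, so 1588 Hz = 1588 / 0.01 = 158800 cHz ≈ 1.588e+05 cHz (4 s.f.). Final answer: 1.588e+05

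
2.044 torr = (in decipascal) 2725. Check: 1 torr = 133.32237 Pa, so 2.044 torr = 2.044 * 133.32237 = 272.51092 Pa. 1 decipascal = 0.1 Pa, so 272.51092 Pa = 272.51092 / 0.1 = 2725.1092 decipascal ≈ 2725 decipascal (4 s.f.).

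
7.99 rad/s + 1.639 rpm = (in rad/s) 8.162. Check: 7.99 rad/s is already in rad/s. 1 rpm = 0.10471976 rad/s, so 1.639 rpm = 1.639 * 0.10471976 = 0.17163568 rad/s. Sum: 7.99 + 0.17163568 = 8.1616357 rad/s. Result: 8.1616357 rad/s ≈ 8.162 rad/s (4 s.f.).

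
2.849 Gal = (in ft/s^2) 0.09347. Check: 1 Gal = 0.01 m/s^2, so 2.849 Gal = 2.849 * 0.01 = 0.02849 m/s^2. 1 ft/s^2 = 0.3048 m/s^2, so 0.02849 m/s^2 = 0.02849 / 0.3048 = 0.093471129 ft/s^2 ≈ 0.09347 ft/s^2 (4 s.f.).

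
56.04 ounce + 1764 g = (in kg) 3.353. Check: 1 ounce = 0.028349523 kg, so 56.04 ounce = 56.04 * 0.028349523 = 1.5887073 kg. 1 g = 0.001 kg, so 1764 g = 1764 * 0.001 = 1.764 kg. Sum: 1.5887073 + 1.764 = 3.3527073 kg. Result: 3.3527073 kg ≈ 3.353 kg (4 s.f.).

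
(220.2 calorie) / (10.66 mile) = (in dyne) 1 calorie = 4.184 J, so 220.2 calorie = 220.2 * 4.184 = 921.3168 J. 1 mile = 1609.344 m, so 10.66 mile = 10.66 * 1609.344 = 17155.607 m. Combine: 921.3168 J / 17155.607 m = 0.053703538 N. 1 dyne = 1e-05 N, so 0.053703538 N = 0.053703538 / 1e-05 = 5370.3538 dyne ≈ 5370 dyne (4 s.f.). Final answer: 5370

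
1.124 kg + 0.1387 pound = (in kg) 1.124 kg is already in kg. 1 pound = 0.45359237 kg, so 0.1387 pound = 0.1387 * 0.45359237 = 0.062913262 kg. Sum: 1.124 + 0.062913262 = 1.1869133 kg. Result: 1.1869133 kg ≈ 1.187 kg (4 s.f.). Final answer: 1.187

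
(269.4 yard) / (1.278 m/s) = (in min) 1 yard = 0.9144 m, so 269.4 yard = 269.4 * 0.9144 = 246.33936 m. 1.278 m/s is already in m/s. Combine: 246.33936 m / 1.278 m/s = 192.7538 s. 1 min = 60 s, so 192.7538 s = 192.7538 / 60 = 3.2125634 min ≈ 3.213 min (4 s.f.). Final answer: 3.213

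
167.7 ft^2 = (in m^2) 15.58. Check: 1 ft^2 = 0.09290304 m^2, so 167.7 ft^2 = 167.7 * 0.09290304 = 15.57984 m^2. Result: 15.57984 m^2 ≈ 15.58 m^2 (4 s.f.).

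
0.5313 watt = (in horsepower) 0.5313 watt = 0.5313 W. 1 horsepower = 745.69987 W, so 0.5313 W = 0.5313 / 745.69987 = 0.00071248504 horsepower ≈ 0.0007125 horsepower (4 s.f.). Final answer: 0.0007125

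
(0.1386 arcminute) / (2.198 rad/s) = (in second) 1.834e-05. Check: 1 arcminute = 0.00029088821 rad, so 0.1386 arcminute = 0.1386 * 0.00029088821 = 4.0317106e-05 rad. 2.198 rad/s is already in rad/s. Combine: 4.0317106e-05 rad / 2.198 rad/s = 1.8342632e-05 s. 1.8342632e-05 s = 1.8342632e-05 second ≈ 1.834e-05 second (4 s.f.).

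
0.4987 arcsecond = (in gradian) 0.0001539. Check: 1 arcsecond = 4.8481368e-06 rad, so 0.4987 arcsecond = 0.4987 * 4.8481368e-06 = 2.4177658e-06 rad. 1 gradian = 0.015707963 rad, so 2.4177658e-06 rad = 2.4177658e-06 / 0.015707963 = 0.00015391975 gradian ≈ 0.0001539 gradian (4 s.f.).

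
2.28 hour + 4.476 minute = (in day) 0.09811. Check: 1 hour = 3600 s, so 2.28 hour = 2.28 * 3600 = 8208 s. 1 minute = 60 s, so 4.476 minute = 4.476 * 60 = 268.56 s. Sum: 8208 + 268.56 = 8476.56 s. 1 day = 86400 s, so 8476.56 s = 8476.56 / 86400 = 0.098108333 day ≈ 0.09811 day (4 s.f.).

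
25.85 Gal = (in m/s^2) 1 Gal = 0.01 m/s^2, so 25.85 Gal = 25.85 * 0.01 = 0.2585 m/s^2. Result: 0.2585 m/s^2. Final answer: 0.2585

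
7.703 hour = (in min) 462.2. Check: 1 hour = 3600 s, so 7.703 hour = 7.703 * 3600 = 27730.8 s. 1 min = 60 s, so 27730.8 s = 27730.8 / 60 = 462.18 min ≈ 462.2 min (4 s.f.).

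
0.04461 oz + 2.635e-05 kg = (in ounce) 1 oz = 0.028349523 kg, so 0.04461 oz = 0.04461 * 0.028349523 = 0.0012646722 kg. 2.635e-05 kg is already in kg. Sum: 0.0012646722 + 2.635e-05 = 0.0012910222 kg. 1 ounce = 0.028349523 kg, so 0.0012910222 kg = 0.0012910222 / 0.028349523 = 0.045539469 ounce ≈ 0.04554 ounce (4 s.f.). Final answer: 0.04554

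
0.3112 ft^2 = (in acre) 7.144e-06. Check: 1 ft^2 = 0.09290304 m^2, so 0.3112 ft^2 = 0.3112 * 0.09290304 = 0.028911426 m^2. 1 acre = 4046.8564 m^2, so 0.028911426 m^2 = 0.028911426 / 4046.8564 = 7.144169e-06 acre ≈ 7.144e-06 acre (4 s.f.).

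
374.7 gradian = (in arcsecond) 1 gradian = 0.015707963 rad, so 374.7 gradian = 374.7 * 0.015707963 = 5.8857738 rad. 1 arcsecond = 4.8481368e-06 rad, so 5.8857738 rad = 5.8857738 / 4.8481368e-06 = 1214028 arcsecond ≈ 1.214e+06 arcsecond (4 s.f.). Final answer: 1.214e+06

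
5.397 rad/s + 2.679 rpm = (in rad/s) 5.678. Check: 5.397 rad/s is already in rad/s. 1 rpm = 0.10471976 rad/s, so 2.679 rpm = 2.679 * 0.10471976 = 0.28054422 rad/s. Sum: 5.397 + 0.28054422 = 5.6775442 rad/s. Result: 5.6775442 rad/s ≈ 5.678 rad/s (4 s.f.).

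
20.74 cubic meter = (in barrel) 130.5. Check: 20.74 cubic meter = 20.74 m^3. 1 barrel = 0.15898729 m^3, so 20.74 m^3 = 20.74 / 0.15898729 = 130.45068 barrel ≈ 130.5 barrel (4 s.f.).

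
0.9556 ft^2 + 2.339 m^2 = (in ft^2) 26.13. Check: 1 ft^2 = 0.09290304 m^2, so 0.9556 ft^2 = 0.9556 * 0.09290304 = 0.088778145 m^2. 2.339 m^2 is already in m^2. Sum: 0.088778145 + 2.339 = 2.4277781 m^2. 1 ft^2 = 0.09290304 m^2, so 2.4277781 m^2 = 2.4277781 / 0.09290304 = 26.132386 ft^2 ≈ 26.13 ft^2 (4 s.f.).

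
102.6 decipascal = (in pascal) 1 decipascal = 0.1 Pa, so 102.6 decipascal = 102.6 * 0.1 = 10.26 Pa. 10.26 Pa = 10.26 pascal. Final answer: 10.26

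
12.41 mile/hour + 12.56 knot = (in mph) 1 mile/hour = 0.44704 m/s, so 12.41 mile/hour = 12.41 * 0.44704 = 5.5477664 m/s. 1 knot = 0.51444444 m/s, so 12.56 knot = 12.56 * 0.51444444 = 6.4614222 m/s. Sum: 5.5477664 + 6.4614222 = 12.009189 m/s. 1 mph = 0.44704 m/s, so 12.009189 m/s = 12.009189 / 0.44704 = 26.86379 mph ≈ 26.86 mph (4 s.f.). Final answer: 26.86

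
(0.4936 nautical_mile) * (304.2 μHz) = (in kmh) 1 nautical_mile = 1852 m, so 0.4936 nautical_mile = 0.4936 * 1852 = 914.1472 m. 1 μHz = 1e-06 Hz, so 304.2 μHz = 304.2 * 1e-06 = 0.0003042 Hz. Combine: 914.1472 m * 0.0003042 Hz = 0.27808358 m/s. 1 kmh = 0.27777778 m/s, so 0.27808358 m/s = 0.27808358 / 0.27777778 = 1.0011009 kmh ≈ 1.001 kmh (4 s.f.). Final answer: 1.001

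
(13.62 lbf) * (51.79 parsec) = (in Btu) 9.177e+16. Check: 1 lbf = 4.4482216 N, so 13.62 lbf = 13.62 * 4.4482216 = 60.584778 N. 1 parsec = 3.0856776e+16 m, so 51.79 parsec = 51.79 * 3.0856776e+16 = 1.5980724e+18 m. Combine: 60.584778 N * 1.5980724e+18 m = 9.6818863e+19 J. 1 Btu = 1055.0559 J, so 9.6818863e+19 J = 9.6818863e+19 / 1055.0559 = 9.1766576e+16 Btu ≈ 9.177e+16 Btu (4 s.f.).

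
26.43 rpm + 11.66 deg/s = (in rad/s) 1 rpm = 0.10471976 rad/s, so 26.43 rpm = 26.43 * 0.10471976 = 2.7677431 rad/s. 1 deg/s = 0.017453293 rad/s, so 11.66 deg/s = 11.66 * 0.017453293 = 0.20350539 rad/s. Sum: 2.7677431 + 0.20350539 = 2.9712485 rad/s. Result: 2.9712485 rad/s ≈ 2.971 rad/s (4 s.f.). Final answer: 2.971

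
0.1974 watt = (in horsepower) 0.0002647. Check: 0.1974 watt = 0.1974 W. 1 horsepower = 745.69987 W, so 0.1974 W = 0.1974 / 745.69987 = 0.00026471776 horsepower ≈ 0.0002647 horsepower (4 s.f.).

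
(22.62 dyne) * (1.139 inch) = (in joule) 6.544e-06. Check: 1 dyne = 1e-05 N, so 22.62 dyne = 22.62 * 1e-05 = 0.0002262 N. 1 inch = 0.0254 m, so 1.139 inch = 1.139 * 0.0254 = 0.0289306 m. Combine: 0.0002262 N * 0.0289306 m = 6.5441017e-06 J. 6.5441017e-06 J = 6.5441017e-06 joule ≈ 6.544e-06 joule (4 s.f.).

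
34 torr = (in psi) 0.6575. Check: 1 torr = 133.32237 Pa, so 34 torr = 34 * 133.32237 = 4532.9605 Pa. 1 psi = 6894.7573 Pa, so 4532.9605 Pa = 4532.9605 / 6894.7573 = 0.65745034 psi ≈ 0.6575 psi (4 s.f.).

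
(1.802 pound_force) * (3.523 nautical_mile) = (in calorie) 1 pound_force = 4.4482216 N, so 1.802 pound_force = 1.802 * 4.4482216 = 8.0156954 N. 1 nautical_mile = 1852 m, so 3.523 nautical_mile = 3.523 * 1852 = 6524.596 m. Combine: 8.0156954 N * 6524.596 m = 52299.174 J. 1 calorie = 4.184 J, so 52299.174 J = 52299.174 / 4.184 = 12499.803 calorie ≈ 1.25e+04 calorie (4 s.f.). Final answer: 1.25e+04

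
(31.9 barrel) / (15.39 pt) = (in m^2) 1 barrel = 0.15898729 m^3, so 31.9 barrel = 31.9 * 0.15898729 = 5.0716947 m^3. 1 pt = 0.00035277778 m, so 15.39 pt = 15.39 * 0.00035277778 = 0.00542925 m. Combine: 5.0716947 m^3 / 0.00542925 m = 934.14278 m^2. Result: 934.14278 m^2 ≈ 934.1 m^2 (4 s.f.). Final answer: 934.1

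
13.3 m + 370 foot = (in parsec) 4.086e-15. Check: 13.3 m is already in m. 1 foot = 0.3048 m, so 370 foot = 370 * 0.3048 = 112.776 m. Sum: 13.3 + 112.776 = 126.076 m. 1 parsec = 3.0856776e+16 m, so 126.076 m = 126.076 / 3.0856776e+16 = 4.0858449e-15 parsec ≈ 4.086e-15 parsec (4 s.f.).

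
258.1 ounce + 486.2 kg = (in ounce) 1.741e+04. Check: 1 ounce = 0.028349523 kg, so 258.1 ounce = 258.1 * 0.028349523 = 7.3170119 kg. 486.2 kg is already in kg. Sum: 7.3170119 + 486.2 = 493.51701 kg. 1 ounce = 0.028349523 kg, so 493.51701 kg = 493.51701 / 0.028349523 = 17408.3 ounce ≈ 1.741e+04 ounce (4 s.f.).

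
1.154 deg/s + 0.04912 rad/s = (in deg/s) 3.968. Check: 1 deg/s = 0.017453293 rad/s, so 1.154 deg/s = 1.154 * 0.017453293 = 0.0201411 rad/s. 0.04912 rad/s is already in rad/s. Sum: 0.0201411 + 0.04912 = 0.0692611 rad/s. 1 deg/s = 0.017453293 rad/s, so 0.0692611 rad/s = 0.0692611 / 0.017453293 = 3.9683687 deg/s ≈ 3.968 deg/s (4 s.f.).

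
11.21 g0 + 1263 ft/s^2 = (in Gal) 1 g0 = 9.80665 m/s^2, so 11.21 g0 = 11.21 * 9.80665 = 109.93255 m/s^2. 1 ft/s^2 = 0.3048 m/s^2, so 1263 ft/s^2 = 1263 * 0.3048 = 384.9624 m/s^2. Sum: 109.93255 + 384.9624 = 494.89495 m/s^2. 1 Gal = 0.01 m/s^2, so 494.89495 m/s^2 = 494.89495 / 0.01 = 49489.495 Gal ≈ 4.949e+04 Gal (4 s.f.). Final answer: 4.949e+04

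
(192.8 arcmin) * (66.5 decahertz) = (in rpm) 356.1. Check: 1 arcmin = 0.00029088821 rad, so 192.8 arcmin = 192.8 * 0.00029088821 = 0.056083247 rad. 1 decahertz = 10 Hz, so 66.5 decahertz = 66.5 * 10 = 665 Hz. Combine: 0.056083247 rad * 665 Hz = 37.295359 rad/s. 1 rpm = 0.10471976 rad/s, so 37.295359 rad/s = 37.295359 / 0.10471976 = 356.14444 rpm ≈ 356.1 rpm (4 s.f.).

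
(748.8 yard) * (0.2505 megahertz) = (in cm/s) 1.715e+10. Check: 1 yard = 0.9144 m, so 748.8 yard = 748.8 * 0.9144 = 684.70272 m. 1 megahertz = 1000000 Hz, so 0.2505 megahertz = 0.2505 * 1000000 = 250500 Hz. Combine: 684.70272 m * 250500 Hz = 1.7151803e+08 m/s. 1 cm/s = 0.01 m/s, so 1.7151803e+08 m/s = 1.7151803e+08 / 0.01 = 1.7151803e+10 cm/s ≈ 1.715e+10 cm/s (4 s.f.).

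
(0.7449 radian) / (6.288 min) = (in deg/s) 0.1131. Check: 0.7449 radian = 0.7449 rad. 1 min = 60 s, so 6.288 min = 6.288 * 60 = 377.28 s. Combine: 0.7449 rad / 377.28 s = 0.0019743957 rad/s. 1 deg/s = 0.017453293 rad/s, so 0.0019743957 rad/s = 0.0019743957 / 0.017453293 = 0.11312454 deg/s ≈ 0.1131 deg/s (4 s.f.).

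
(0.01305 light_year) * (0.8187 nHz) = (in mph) 1 light_year = 9.4607305e+15 m, so 0.01305 light_year = 0.01305 * 9.4607305e+15 = 1.2346253e+14 m. 1 nHz = 1e-09 Hz, so 0.8187 nHz = 0.8187 * 1e-09 = 8.187e-10 Hz. Combine: 1.2346253e+14 m * 8.187e-10 Hz = 101078.78 m/s. 1 mph = 0.44704 m/s, so 101078.78 m/s = 101078.78 / 0.44704 = 226106.78 mph ≈ 2.261e+05 mph (4 s.f.). Final answer: 2.261e+05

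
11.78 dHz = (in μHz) 1 dHz = 0.1 Hz, so 11.78 dHz = 11.78 * 0.1 = 1.178 Hz. 1 μHz = 1e-06 Hz, so 1.178 Hz = 1.178 / 1e-06 = 1178000 μHz ≈ 1.178e+06 μHz (4 s.f.). Final answer: 1.178e+06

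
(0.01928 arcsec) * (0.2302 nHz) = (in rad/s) 1 arcsec = 4.8481368e-06 rad, so 0.01928 arcsec = 0.01928 * 4.8481368e-06 = 9.3472078e-08 rad. 1 nHz = 1e-09 Hz, so 0.2302 nHz = 0.2302 * 1e-09 = 2.302e-10 Hz. Combine: 9.3472078e-08 rad * 2.302e-10 Hz = 2.1517272e-17 rad/s. Result: 2.1517272e-17 rad/s ≈ 2.152e-17 rad/s (4 s.f.). Final answer: 2.152e-17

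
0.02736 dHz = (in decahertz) 1 dHz = 0.1 Hz, so 0.02736 dHz = 0.02736 * 0.1 = 0.002736 Hz. 1 decahertz = 10 Hz, so 0.002736 Hz = 0.002736 / 10 = 0.0002736 decahertz. Final answer: 0.0002736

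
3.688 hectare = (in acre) 1 hectare = 10000 m^2, so 3.688 hectare = 3.688 * 10000 = 36880 m^2. 1 acre = 4046.8564 m^2, so 36880 m^2 = 36880 / 4046.8564 = 9.1132465 acre ≈ 9.113 acre (4 s.f.). Final answer: 9.113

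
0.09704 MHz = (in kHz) 1 MHz = 1000000 Hz, so 0.09704 MHz = 0.09704 * 1000000 = 97040 Hz. 1 kHz = 1000 Hz, so 97040 Hz = 97040 / 1000 = 97.04 kHz. Final answer: 97.04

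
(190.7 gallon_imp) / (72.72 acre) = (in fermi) 1 gallon_imp = 0.00454609 m^3, so 190.7 gallon_imp = 190.7 * 0.00454609 = 0.86693936 m^3. 1 acre = 4046.8564 m^2, so 72.72 acre = 72.72 * 4046.8564 = 294287.4 m^2. Combine: 0.86693936 m^3 / 294287.4 m^2 = 2.9458936e-06 m. 1 fermi = 1e-15 m, so 2.9458936e-06 m = 2.9458936e-06 / 1e-15 = 2.9458936e+09 fermi ≈ 2.946e+09 fermi (4 s.f.). Final answer: 2.946e+09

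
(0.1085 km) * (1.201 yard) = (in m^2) 119.2. Check: 1 km = 1000 m, so 0.1085 km = 0.1085 * 1000 = 108.5 m. 1 yard = 0.9144 m, so 1.201 yard = 1.201 * 0.9144 = 1.0981944 m. Combine: 108.5 m * 1.0981944 m = 119.15409 m^2. Result: 119.15409 m^2 ≈ 119.2 m^2 (4 s.f.).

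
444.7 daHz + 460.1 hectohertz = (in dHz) 1 daHz = 10 Hz, so 444.7 daHz = 444.7 * 10 = 4447 Hz. 1 hectohertz = 100 Hz, so 460.1 hectohertz = 460.1 * 100 = 46010 Hz. Sum: 4447 + 46010 = 50457 Hz. 1 dHz = 0.1 Hz, so 50457 Hz = 50457 / 0.1 = 504570 dHz ≈ 5.046e+05 dHz (4 s.f.). Final answer: 5.046e+05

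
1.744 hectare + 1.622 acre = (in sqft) 2.584e+05. Check: 1 hectare = 10000 m^2, so 1.744 hectare = 1.744 * 10000 = 17440 m^2. 1 acre = 4046.8564 m^2, so 1.622 acre = 1.622 * 4046.8564 = 6564.0011 m^2. Sum: 17440 + 6564.0011 = 24004.001 m^2. 1 sqft = 0.09290304 m^2, so 24004.001 m^2 = 24004.001 / 0.09290304 = 258376.92 sqft ≈ 2.584e+05 sqft (4 s.f.).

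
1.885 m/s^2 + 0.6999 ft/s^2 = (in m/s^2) 1.885 m/s^2 is already in m/s^2. 1 ft/s^2 = 0.3048 m/s^2, so 0.6999 ft/s^2 = 0.6999 * 0.3048 = 0.21332952 m/s^2. Sum: 1.885 + 0.21332952 = 2.0983295 m/s^2. Result: 2.0983295 m/s^2 ≈ 2.098 m/s^2 (4 s.f.). Final answer: 2.098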